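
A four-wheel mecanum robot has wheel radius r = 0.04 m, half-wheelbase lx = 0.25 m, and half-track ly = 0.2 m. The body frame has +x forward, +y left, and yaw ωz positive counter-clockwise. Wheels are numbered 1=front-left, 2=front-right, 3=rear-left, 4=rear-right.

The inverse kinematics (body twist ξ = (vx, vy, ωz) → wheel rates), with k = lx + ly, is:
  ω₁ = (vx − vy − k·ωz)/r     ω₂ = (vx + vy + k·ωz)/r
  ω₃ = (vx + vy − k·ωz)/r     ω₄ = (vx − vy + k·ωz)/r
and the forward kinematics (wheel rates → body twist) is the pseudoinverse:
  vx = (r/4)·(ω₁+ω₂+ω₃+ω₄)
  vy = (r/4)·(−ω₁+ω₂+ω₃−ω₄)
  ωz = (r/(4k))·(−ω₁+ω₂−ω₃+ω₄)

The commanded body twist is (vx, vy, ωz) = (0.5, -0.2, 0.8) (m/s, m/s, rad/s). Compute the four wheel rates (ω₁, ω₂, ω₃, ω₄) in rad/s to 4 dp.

k = lx + ly = 0.25 + 0.2 = 0.4500;  k·ωz = 0.4500·0.8 = 0.3600
ω₁ (FL) = (vx − vy − k·ωz)/r = 0.3400/0.04 = 8.5000
ω₂ (FR) = (vx + vy + k·ωz)/r = 0.6600/0.04 = 16.5000
ω₃ (RL) = (vx + vy − k·ωz)/r = -0.0600/0.04 = -1.5000
ω₄ (RR) = (vx − vy + k·ωz)/r = 1.0600/0.04 = 26.5000

(8.5000, 16.5000, -1.5000, 26.5000)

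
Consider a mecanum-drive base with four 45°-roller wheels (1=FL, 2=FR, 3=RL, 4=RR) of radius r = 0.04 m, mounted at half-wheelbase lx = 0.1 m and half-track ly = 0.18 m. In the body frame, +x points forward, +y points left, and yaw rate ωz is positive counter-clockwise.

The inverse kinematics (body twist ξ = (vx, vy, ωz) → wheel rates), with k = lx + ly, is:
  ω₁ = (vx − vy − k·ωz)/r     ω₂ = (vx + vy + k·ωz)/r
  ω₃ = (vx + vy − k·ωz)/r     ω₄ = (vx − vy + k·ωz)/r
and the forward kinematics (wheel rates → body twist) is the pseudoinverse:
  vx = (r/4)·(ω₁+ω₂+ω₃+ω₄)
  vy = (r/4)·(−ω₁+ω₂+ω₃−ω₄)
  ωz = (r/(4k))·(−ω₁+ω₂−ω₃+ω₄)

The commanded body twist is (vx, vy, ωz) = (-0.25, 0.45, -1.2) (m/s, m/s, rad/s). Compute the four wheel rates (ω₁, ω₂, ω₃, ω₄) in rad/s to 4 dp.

k = lx + ly = 0.1 + 0.18 = 0.2800;  k·ωz = 0.2800·-1.2 = -0.3360
ω₁ (FL) = (vx − vy − k·ωz)/r = -0.3640/0.04 = -9.1000
ω₂ (FR) = (vx + vy + k·ωz)/r = -0.1360/0.04 = -3.4000
ω₃ (RL) = (vx + vy − k·ωz)/r = 0.5360/0.04 = 13.4000
ω₄ (RR) = (vx − vy + k·ωz)/r = -1.0360/0.04 = -25.9000

(-9.1000, -3.4000, 13.4000, -25.9000)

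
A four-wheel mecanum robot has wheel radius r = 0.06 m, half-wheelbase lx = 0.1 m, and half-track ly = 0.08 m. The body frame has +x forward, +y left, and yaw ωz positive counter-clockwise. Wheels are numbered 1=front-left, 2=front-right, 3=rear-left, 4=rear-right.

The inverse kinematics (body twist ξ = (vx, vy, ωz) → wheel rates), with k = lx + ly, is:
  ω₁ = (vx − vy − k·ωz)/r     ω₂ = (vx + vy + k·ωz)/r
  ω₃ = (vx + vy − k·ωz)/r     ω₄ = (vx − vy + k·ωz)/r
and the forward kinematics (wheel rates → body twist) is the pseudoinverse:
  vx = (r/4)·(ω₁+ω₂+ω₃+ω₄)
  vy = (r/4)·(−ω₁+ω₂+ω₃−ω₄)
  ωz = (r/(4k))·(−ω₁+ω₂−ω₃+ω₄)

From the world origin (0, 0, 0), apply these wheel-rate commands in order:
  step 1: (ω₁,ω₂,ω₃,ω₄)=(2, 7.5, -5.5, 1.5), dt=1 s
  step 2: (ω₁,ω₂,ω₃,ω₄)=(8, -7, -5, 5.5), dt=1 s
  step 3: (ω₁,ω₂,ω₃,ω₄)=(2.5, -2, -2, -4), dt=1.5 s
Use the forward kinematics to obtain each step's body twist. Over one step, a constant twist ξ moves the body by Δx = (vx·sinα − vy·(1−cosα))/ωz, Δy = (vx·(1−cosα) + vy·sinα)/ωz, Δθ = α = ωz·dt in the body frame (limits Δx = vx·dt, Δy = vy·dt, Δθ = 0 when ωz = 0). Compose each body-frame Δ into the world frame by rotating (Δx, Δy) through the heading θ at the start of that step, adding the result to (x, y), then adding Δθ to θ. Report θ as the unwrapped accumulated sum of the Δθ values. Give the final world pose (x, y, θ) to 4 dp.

(0.2783, -0.2962, -0.1458)

step 1: ξ=(vx,vy,ωz)=(0.0825, -0.0225, 1.0417), dt=1.0 → body Δ=(0.0791, 0.0206, 1.0417) → world pose (0.0791, 0.0206, 1.0417)
step 2: ξ=(vx,vy,ωz)=(0.0225, -0.3825, -0.3750), dt=1.0 → body Δ=(-0.0489, -0.3778, -0.3750) → world pose (0.3805, -0.2123, 0.6667)
step 3: ξ=(vx,vy,ωz)=(-0.0825, -0.0375, -0.5417), dt=1.5 → body Δ=(-0.1322, -0.0027, -0.8125) → world pose (0.2783, -0.2962, -0.1458)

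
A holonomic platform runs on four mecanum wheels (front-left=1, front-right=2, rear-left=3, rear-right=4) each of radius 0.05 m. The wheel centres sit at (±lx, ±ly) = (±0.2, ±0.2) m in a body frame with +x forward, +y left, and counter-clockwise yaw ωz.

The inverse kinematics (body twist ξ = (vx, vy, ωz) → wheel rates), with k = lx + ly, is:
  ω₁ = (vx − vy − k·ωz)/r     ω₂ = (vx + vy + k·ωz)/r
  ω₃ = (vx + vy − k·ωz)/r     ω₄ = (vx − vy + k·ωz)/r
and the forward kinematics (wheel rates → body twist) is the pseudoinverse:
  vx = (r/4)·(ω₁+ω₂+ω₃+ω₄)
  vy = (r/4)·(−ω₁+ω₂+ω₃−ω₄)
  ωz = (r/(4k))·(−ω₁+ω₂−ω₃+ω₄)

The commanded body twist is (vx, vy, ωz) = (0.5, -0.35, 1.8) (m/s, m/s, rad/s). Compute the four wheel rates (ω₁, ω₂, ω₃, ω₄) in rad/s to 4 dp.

(2.6000, 17.4000, -11.4000, 31.4000)

k = lx + ly = 0.2 + 0.2 = 0.4000;  k·ωz = 0.4000·1.8 = 0.7200
ω₁ (FL) = (vx − vy − k·ωz)/r = 0.1300/0.05 = 2.6000
ω₂ (FR) = (vx + vy + k·ωz)/r = 0.8700/0.05 = 17.4000
ω₃ (RL) = (vx + vy − k·ωz)/r = -0.5700/0.05 = -11.4000
ω₄ (RR) = (vx − vy + k·ωz)/r = 1.5700/0.05 = 31.4000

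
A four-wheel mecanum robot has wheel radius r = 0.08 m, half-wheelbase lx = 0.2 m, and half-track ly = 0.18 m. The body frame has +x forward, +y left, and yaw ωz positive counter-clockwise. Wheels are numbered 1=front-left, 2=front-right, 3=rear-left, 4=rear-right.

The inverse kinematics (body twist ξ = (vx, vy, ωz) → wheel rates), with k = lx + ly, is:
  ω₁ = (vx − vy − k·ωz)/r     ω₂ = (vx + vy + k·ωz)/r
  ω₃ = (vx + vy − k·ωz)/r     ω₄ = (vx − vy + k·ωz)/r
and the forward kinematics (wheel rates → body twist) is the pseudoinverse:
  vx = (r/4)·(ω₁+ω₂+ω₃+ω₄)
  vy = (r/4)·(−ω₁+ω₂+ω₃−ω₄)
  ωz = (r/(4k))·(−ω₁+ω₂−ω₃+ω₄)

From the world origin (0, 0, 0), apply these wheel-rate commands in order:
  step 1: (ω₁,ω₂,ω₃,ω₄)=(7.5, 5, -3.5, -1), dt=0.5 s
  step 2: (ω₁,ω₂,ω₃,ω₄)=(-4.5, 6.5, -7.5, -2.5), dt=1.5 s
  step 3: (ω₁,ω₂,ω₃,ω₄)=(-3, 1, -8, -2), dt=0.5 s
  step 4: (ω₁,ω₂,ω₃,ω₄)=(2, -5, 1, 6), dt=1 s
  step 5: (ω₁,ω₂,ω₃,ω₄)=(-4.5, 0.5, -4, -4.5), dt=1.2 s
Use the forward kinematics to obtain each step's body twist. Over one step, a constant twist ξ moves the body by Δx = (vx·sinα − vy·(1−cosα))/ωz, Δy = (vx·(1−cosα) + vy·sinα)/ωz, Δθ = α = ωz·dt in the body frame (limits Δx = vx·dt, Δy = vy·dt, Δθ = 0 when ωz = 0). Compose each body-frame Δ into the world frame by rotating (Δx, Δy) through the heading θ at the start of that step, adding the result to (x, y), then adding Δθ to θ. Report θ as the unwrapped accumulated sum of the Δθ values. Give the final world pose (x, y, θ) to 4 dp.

(-0.0891, -0.4096, 1.7053)

step 1: ξ=(vx,vy,ωz)=(0.1600, -0.1000, 0.0000), dt=0.5 → body Δ=(0.0800, -0.0500, 0.0000) → world pose (0.0800, -0.0500, 0.0000)
step 2: ξ=(vx,vy,ωz)=(-0.1600, 0.1200, 0.8421), dt=1.5 → body Δ=(-0.2804, 0.0033, 1.2632) → world pose (-0.2004, -0.0467, 1.2632)
step 3: ξ=(vx,vy,ωz)=(-0.2400, -0.0400, 0.5263), dt=0.5 → body Δ=(-0.1160, -0.0355, 0.2632) → world pose (-0.2018, -0.1680, 1.5263)
step 4: ξ=(vx,vy,ωz)=(0.0800, -0.2400, -0.1053), dt=1.0 → body Δ=(0.0672, -0.2438, -0.1053) → world pose (0.0448, -0.1116, 1.4211)
step 5: ξ=(vx,vy,ωz)=(-0.2500, 0.1100, 0.2368), dt=1.2 → body Δ=(-0.3146, 0.0879, 0.2842) → world pose (-0.0891, -0.4096, 1.7053)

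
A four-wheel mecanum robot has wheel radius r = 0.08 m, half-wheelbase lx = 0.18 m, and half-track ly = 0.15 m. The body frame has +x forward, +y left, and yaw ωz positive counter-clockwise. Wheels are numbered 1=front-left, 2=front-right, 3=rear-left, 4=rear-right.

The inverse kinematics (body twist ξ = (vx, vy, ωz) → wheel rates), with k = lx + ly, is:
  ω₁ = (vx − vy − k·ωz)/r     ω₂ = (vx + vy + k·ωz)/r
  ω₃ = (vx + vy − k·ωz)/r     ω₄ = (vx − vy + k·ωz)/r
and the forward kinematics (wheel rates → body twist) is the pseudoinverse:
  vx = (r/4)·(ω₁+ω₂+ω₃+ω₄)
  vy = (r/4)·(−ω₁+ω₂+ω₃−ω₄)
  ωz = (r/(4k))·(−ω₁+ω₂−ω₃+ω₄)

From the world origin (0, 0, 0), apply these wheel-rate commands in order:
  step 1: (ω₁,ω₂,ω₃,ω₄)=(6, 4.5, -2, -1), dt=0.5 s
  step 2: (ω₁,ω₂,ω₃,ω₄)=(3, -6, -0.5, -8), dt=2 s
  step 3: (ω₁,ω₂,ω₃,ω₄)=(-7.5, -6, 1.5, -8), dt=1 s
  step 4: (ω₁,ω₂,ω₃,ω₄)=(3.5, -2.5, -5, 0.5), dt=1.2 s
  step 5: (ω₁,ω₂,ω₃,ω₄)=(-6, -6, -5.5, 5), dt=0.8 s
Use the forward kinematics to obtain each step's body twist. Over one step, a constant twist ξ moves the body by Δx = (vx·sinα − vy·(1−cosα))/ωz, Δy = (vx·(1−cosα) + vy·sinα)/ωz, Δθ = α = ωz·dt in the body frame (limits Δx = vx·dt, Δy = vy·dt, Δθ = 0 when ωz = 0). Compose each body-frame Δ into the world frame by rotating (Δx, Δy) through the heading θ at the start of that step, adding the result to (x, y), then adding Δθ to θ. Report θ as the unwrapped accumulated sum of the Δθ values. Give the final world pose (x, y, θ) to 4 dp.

step 1: ξ=(vx,vy,ωz)=(0.1500, -0.0500, -0.0303), dt=0.5 → body Δ=(0.0748, -0.0256, -0.0152) → world pose (0.0748, -0.0256, -0.0152)
step 2: ξ=(vx,vy,ωz)=(-0.2300, -0.0300, -1.0000), dt=2.0 → body Δ=(-0.2516, 0.2984, -2.0000) → world pose (-0.1723, 0.2766, -2.0152)
step 3: ξ=(vx,vy,ωz)=(-0.4000, 0.2200, -0.4848), dt=1.0 → body Δ=(-0.3322, 0.3066, -0.4848) → world pose (0.2473, 0.4448, -2.5000)
step 4: ξ=(vx,vy,ωz)=(-0.0700, -0.2300, -0.0303), dt=1.2 → body Δ=(-0.0890, -0.2744, -0.0364) → world pose (0.1544, 0.7179, -2.5364)
step 5: ξ=(vx,vy,ωz)=(-0.2500, -0.2100, 0.6364), dt=0.8 → body Δ=(-0.1496, -0.2107, 0.5091) → world pose (0.1576, 0.9763, -2.0273)

(0.1576, 0.9763, -2.0273)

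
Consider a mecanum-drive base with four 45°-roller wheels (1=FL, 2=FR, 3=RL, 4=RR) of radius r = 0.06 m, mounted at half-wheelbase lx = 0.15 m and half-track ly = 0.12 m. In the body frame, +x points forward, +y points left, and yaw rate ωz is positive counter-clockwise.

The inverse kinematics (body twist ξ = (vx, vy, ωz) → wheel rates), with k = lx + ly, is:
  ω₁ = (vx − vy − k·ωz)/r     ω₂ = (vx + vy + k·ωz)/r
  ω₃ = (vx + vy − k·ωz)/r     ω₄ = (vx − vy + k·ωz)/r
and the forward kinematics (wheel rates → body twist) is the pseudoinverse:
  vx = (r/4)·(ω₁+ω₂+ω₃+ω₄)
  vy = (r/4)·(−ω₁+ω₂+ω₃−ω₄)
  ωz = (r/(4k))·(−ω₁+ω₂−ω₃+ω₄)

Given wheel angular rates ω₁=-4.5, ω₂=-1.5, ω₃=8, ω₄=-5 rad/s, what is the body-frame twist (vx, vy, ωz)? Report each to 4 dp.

k = lx + ly = 0.15 + 0.12 = 0.2700
ω₁+ω₂+ω₃+ω₄ = -3.0000  →  vx = (0.06/4)·-3.0000 = -0.0450
−ω₁+ω₂+ω₃−ω₄ = 16.0000  →  vy = (0.06/4)·16.0000 = 0.2400
−ω₁+ω₂−ω₃+ω₄ = -10.0000  →  ωz = (0.06/1.0800)·-10.0000 = -0.5556

(-0.0450, 0.2400, -0.5556)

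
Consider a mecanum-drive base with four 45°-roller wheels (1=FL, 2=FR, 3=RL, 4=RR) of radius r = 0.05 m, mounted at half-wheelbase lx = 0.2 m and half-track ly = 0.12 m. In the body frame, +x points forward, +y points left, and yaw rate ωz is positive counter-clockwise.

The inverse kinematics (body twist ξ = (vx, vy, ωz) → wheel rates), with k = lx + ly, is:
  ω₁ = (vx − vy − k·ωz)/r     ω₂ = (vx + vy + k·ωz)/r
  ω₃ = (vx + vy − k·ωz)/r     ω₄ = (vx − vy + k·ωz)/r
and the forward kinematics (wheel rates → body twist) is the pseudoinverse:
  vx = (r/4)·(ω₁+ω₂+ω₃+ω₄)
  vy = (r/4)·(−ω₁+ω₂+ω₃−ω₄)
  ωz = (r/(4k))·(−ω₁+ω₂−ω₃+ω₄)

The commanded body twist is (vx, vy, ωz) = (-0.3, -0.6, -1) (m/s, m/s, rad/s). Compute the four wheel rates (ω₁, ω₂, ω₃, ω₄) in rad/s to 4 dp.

(12.4000, -24.4000, -11.6000, -0.4000)

k = lx + ly = 0.2 + 0.12 = 0.3200;  k·ωz = 0.3200·-1 = -0.3200
ω₁ (FL) = (vx − vy − k·ωz)/r = 0.6200/0.05 = 12.4000
ω₂ (FR) = (vx + vy + k·ωz)/r = -1.2200/0.05 = -24.4000
ω₃ (RL) = (vx + vy − k·ωz)/r = -0.5800/0.05 = -11.6000
ω₄ (RR) = (vx − vy + k·ωz)/r = -0.0200/0.05 = -0.4000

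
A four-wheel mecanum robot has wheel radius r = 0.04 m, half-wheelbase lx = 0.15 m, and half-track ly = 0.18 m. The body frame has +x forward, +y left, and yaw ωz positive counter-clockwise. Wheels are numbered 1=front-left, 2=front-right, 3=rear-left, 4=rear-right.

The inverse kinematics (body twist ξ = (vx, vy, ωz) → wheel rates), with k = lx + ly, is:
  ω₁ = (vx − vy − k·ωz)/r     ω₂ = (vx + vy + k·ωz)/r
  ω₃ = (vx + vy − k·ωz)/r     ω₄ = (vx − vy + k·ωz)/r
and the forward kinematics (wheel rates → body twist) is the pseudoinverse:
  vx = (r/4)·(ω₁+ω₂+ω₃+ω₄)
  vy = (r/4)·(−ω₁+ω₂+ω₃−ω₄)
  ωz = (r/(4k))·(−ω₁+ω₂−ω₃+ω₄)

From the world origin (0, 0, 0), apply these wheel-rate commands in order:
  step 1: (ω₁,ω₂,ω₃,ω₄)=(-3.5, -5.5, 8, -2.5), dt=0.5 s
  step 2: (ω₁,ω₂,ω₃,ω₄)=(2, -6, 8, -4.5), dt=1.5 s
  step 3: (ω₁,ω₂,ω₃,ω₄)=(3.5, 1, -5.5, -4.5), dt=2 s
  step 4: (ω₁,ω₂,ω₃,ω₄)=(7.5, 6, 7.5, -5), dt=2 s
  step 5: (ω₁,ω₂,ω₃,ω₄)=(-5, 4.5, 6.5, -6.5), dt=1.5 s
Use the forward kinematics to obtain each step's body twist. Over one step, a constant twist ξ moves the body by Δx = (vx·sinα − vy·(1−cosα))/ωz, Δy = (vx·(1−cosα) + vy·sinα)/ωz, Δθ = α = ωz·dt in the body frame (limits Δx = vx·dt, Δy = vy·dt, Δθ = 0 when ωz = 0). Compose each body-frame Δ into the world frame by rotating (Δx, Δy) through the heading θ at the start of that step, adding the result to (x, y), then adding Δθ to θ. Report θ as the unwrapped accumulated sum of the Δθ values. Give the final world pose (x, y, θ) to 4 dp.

(0.3936, -0.3257, -2.2197)

step 1: ξ=(vx,vy,ωz)=(-0.0350, 0.0850, -0.3788), dt=0.5 → body Δ=(-0.0134, 0.0439, -0.1894) → world pose (-0.0134, 0.0439, -0.1894)
step 2: ξ=(vx,vy,ωz)=(-0.0050, 0.0450, -0.6212), dt=1.5 → body Δ=(0.0228, 0.0614, -0.9318) → world pose (0.0205, 0.0999, -1.1212)
step 3: ξ=(vx,vy,ωz)=(-0.0550, -0.0350, -0.0455), dt=2.0 → body Δ=(-0.1130, -0.0649, -0.0909) → world pose (-0.0870, 0.1735, -1.2121)
step 4: ξ=(vx,vy,ωz)=(0.1600, 0.1100, -0.4242), dt=2.0 → body Δ=(0.3708, 0.0667, -0.8485) → world pose (0.1056, -0.1503, -2.0606)
step 5: ξ=(vx,vy,ωz)=(-0.0050, 0.2250, -0.1061), dt=1.5 → body Δ=(0.0193, 0.3367, -0.1591) → world pose (0.3936, -0.3257, -2.2197)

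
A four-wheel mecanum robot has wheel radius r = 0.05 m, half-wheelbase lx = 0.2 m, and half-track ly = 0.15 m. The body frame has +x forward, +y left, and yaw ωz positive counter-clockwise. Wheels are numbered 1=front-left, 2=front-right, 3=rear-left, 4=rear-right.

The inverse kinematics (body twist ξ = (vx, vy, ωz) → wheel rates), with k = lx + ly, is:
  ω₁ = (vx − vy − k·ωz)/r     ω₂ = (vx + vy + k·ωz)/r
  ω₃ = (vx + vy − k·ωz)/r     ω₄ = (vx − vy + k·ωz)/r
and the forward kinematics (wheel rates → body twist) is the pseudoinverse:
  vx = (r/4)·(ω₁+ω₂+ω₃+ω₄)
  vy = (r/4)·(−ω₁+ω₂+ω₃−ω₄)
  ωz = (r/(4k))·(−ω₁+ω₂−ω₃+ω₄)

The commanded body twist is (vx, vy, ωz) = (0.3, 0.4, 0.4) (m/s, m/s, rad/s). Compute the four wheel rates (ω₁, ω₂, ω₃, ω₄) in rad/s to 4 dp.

(-4.8000, 16.8000, 11.2000, 0.8000)

k = lx + ly = 0.2 + 0.15 = 0.3500;  k·ωz = 0.3500·0.4 = 0.1400
ω₁ (FL) = (vx − vy − k·ωz)/r = -0.2400/0.05 = -4.8000
ω₂ (FR) = (vx + vy + k·ωz)/r = 0.8400/0.05 = 16.8000
ω₃ (RL) = (vx + vy − k·ωz)/r = 0.5600/0.05 = 11.2000
ω₄ (RR) = (vx − vy + k·ωz)/r = 0.0400/0.05 = 0.8000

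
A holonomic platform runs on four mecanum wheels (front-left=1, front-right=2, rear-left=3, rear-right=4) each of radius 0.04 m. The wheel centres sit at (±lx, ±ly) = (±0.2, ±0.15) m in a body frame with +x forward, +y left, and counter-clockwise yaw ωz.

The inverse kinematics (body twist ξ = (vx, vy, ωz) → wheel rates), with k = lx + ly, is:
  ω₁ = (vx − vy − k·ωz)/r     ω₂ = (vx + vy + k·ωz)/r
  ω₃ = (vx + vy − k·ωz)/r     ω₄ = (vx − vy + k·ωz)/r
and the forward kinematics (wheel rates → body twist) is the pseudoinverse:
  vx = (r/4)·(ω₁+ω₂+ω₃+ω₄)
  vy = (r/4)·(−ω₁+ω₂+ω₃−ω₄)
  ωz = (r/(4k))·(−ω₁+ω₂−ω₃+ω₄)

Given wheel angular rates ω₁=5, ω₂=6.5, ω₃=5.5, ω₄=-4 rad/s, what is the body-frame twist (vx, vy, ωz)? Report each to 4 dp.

k = lx + ly = 0.2 + 0.15 = 0.3500
ω₁+ω₂+ω₃+ω₄ = 13.0000  →  vx = (0.04/4)·13.0000 = 0.1300
−ω₁+ω₂+ω₃−ω₄ = 11.0000  →  vy = (0.04/4)·11.0000 = 0.1100
−ω₁+ω₂−ω₃+ω₄ = -8.0000  →  ωz = (0.04/1.4000)·-8.0000 = -0.2286

(0.1300, 0.1100, -0.2286)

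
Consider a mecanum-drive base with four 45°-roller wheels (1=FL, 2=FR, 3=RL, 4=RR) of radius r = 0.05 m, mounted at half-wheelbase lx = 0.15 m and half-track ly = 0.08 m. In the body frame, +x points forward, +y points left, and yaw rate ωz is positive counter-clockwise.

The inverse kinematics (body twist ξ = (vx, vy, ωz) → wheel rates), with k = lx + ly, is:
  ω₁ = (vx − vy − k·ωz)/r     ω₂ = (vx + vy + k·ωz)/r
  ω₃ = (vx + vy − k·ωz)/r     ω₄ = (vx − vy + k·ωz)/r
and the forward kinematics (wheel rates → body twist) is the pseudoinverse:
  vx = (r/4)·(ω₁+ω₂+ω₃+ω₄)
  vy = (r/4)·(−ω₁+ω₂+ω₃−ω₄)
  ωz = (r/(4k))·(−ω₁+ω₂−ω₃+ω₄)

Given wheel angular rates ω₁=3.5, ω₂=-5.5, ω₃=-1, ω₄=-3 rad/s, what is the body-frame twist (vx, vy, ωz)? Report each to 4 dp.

k = lx + ly = 0.15 + 0.08 = 0.2300
ω₁+ω₂+ω₃+ω₄ = -6.0000  →  vx = (0.05/4)·-6.0000 = -0.0750
−ω₁+ω₂+ω₃−ω₄ = -7.0000  →  vy = (0.05/4)·-7.0000 = -0.0875
−ω₁+ω₂−ω₃+ω₄ = -11.0000  →  ωz = (0.05/0.9200)·-11.0000 = -0.5978

(-0.0750, -0.0875, -0.5978)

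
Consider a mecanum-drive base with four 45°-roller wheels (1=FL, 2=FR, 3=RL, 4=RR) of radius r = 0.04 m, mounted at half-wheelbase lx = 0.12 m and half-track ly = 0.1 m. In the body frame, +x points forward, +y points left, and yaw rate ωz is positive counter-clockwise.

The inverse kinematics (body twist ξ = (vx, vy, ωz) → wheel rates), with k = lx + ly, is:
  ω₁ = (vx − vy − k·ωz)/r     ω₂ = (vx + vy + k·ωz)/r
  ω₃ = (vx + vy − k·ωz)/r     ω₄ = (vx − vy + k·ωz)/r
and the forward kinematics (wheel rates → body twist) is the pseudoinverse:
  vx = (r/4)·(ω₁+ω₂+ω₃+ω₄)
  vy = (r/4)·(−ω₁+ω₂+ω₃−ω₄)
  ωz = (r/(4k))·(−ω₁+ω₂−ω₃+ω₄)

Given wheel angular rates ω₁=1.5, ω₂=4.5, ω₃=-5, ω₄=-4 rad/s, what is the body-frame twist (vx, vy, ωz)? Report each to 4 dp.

k = lx + ly = 0.12 + 0.1 = 0.2200
ω₁+ω₂+ω₃+ω₄ = -3.0000  →  vx = (0.04/4)·-3.0000 = -0.0300
−ω₁+ω₂+ω₃−ω₄ = 2.0000  →  vy = (0.04/4)·2.0000 = 0.0200
−ω₁+ω₂−ω₃+ω₄ = 4.0000  →  ωz = (0.04/0.8800)·4.0000 = 0.1818

(-0.0300, 0.0200, 0.1818)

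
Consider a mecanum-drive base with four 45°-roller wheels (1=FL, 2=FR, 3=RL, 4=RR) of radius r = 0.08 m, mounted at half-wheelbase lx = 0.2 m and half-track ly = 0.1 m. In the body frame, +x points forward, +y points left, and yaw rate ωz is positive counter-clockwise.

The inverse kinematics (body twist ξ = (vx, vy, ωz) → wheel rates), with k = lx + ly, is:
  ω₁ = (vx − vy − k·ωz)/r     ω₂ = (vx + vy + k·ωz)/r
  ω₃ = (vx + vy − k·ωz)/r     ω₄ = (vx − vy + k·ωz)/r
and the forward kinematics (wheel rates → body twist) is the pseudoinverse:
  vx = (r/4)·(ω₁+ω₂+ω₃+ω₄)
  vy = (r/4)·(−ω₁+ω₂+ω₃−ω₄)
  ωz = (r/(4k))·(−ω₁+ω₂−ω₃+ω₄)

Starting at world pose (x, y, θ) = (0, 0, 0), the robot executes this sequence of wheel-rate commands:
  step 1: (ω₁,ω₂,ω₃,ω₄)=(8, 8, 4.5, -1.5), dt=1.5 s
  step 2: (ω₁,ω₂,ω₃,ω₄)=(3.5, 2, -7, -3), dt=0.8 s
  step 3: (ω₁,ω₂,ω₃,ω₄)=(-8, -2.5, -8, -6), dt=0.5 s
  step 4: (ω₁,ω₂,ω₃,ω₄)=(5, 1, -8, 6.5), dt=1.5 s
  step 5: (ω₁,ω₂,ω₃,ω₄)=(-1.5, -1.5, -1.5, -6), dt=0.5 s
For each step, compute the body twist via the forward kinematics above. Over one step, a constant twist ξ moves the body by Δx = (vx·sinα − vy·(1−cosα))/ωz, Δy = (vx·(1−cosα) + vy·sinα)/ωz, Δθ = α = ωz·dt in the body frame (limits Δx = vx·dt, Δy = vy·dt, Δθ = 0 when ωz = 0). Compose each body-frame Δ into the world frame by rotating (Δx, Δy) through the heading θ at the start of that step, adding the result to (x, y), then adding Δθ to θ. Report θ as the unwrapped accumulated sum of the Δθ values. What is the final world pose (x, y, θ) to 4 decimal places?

(0.4401, -0.4262, 0.6833)

step 1: ξ=(vx,vy,ωz)=(0.3800, 0.1200, -0.4000), dt=1.5 → body Δ=(0.5888, 0.0035, -0.6000) → world pose (0.5888, 0.0035, -0.6000)
step 2: ξ=(vx,vy,ωz)=(-0.0900, -0.1100, 0.1667), dt=0.8 → body Δ=(-0.0659, -0.0925, 0.1333) → world pose (0.4821, -0.0357, -0.4667)
step 3: ξ=(vx,vy,ωz)=(-0.4900, 0.0700, 0.5000), dt=0.5 → body Δ=(-0.2468, 0.0042, 0.2500) → world pose (0.2636, 0.0791, -0.2167)
step 4: ξ=(vx,vy,ωz)=(0.0900, -0.3700, 0.7000), dt=1.5 → body Δ=(0.3771, -0.3939, 1.0500) → world pose (0.5472, -0.3867, 0.8333)
step 5: ξ=(vx,vy,ωz)=(-0.2100, 0.0900, -0.3000), dt=0.5 → body Δ=(-0.1012, 0.0527, -0.1500) → world pose (0.4401, -0.4262, 0.6833)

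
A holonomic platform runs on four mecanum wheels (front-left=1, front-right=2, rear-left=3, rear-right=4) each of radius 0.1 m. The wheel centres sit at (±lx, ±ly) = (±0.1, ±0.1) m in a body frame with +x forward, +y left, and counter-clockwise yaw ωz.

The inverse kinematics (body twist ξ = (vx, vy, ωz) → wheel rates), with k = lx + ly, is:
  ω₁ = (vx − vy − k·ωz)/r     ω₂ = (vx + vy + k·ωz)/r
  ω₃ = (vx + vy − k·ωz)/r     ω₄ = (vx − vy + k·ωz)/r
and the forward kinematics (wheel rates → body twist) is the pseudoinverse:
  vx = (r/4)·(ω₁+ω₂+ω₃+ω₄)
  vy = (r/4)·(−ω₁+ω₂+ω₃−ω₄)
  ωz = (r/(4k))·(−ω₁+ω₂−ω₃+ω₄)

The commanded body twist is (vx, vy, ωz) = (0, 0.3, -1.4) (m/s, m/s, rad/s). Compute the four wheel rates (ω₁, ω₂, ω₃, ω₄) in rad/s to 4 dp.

k = lx + ly = 0.1 + 0.1 = 0.2000;  k·ωz = 0.2000·-1.4 = -0.2800
ω₁ (FL) = (vx − vy − k·ωz)/r = -0.0200/0.1 = -0.2000
ω₂ (FR) = (vx + vy + k·ωz)/r = 0.0200/0.1 = 0.2000
ω₃ (RL) = (vx + vy − k·ωz)/r = 0.5800/0.1 = 5.8000
ω₄ (RR) = (vx − vy + k·ωz)/r = -0.5800/0.1 = -5.8000

(-0.2000, 0.2000, 5.8000, -5.8000)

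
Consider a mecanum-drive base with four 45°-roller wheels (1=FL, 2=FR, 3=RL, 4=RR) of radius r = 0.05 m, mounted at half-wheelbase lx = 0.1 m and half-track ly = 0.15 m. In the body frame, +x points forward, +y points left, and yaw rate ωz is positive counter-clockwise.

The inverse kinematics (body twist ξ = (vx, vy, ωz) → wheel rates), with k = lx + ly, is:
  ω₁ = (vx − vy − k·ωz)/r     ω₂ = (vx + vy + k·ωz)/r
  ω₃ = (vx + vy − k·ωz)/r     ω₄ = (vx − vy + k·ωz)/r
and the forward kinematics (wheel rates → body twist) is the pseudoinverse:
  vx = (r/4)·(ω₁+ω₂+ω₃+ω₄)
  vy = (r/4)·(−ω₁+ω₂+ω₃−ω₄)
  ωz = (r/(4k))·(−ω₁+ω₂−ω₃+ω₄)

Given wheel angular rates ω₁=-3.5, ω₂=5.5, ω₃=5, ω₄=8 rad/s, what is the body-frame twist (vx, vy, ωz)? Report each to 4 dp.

(0.1875, 0.0750, 0.6000)

k = lx + ly = 0.1 + 0.15 = 0.2500
ω₁+ω₂+ω₃+ω₄ = 15.0000  →  vx = (0.05/4)·15.0000 = 0.1875
−ω₁+ω₂+ω₃−ω₄ = 6.0000  →  vy = (0.05/4)·6.0000 = 0.0750
−ω₁+ω₂−ω₃+ω₄ = 12.0000  →  ωz = (0.05/1.0000)·12.0000 = 0.6000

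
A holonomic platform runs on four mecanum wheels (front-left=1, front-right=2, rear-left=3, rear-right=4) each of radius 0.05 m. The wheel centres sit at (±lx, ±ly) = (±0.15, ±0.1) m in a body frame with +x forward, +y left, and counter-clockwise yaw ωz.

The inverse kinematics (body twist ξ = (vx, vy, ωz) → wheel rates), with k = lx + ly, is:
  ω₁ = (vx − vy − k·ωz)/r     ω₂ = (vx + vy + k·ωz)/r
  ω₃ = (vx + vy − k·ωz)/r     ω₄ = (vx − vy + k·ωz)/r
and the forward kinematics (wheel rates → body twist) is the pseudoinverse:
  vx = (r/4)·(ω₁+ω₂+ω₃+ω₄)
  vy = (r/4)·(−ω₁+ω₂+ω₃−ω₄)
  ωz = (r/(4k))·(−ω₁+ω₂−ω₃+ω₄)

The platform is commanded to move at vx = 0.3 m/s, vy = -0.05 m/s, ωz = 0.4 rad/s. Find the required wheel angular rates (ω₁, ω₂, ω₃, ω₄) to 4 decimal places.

k = lx + ly = 0.15 + 0.1 = 0.2500;  k·ωz = 0.2500·0.4 = 0.1000
ω₁ (FL) = (vx − vy − k·ωz)/r = 0.2500/0.05 = 5.0000
ω₂ (FR) = (vx + vy + k·ωz)/r = 0.3500/0.05 = 7.0000
ω₃ (RL) = (vx + vy − k·ωz)/r = 0.1500/0.05 = 3.0000
ω₄ (RR) = (vx − vy + k·ωz)/r = 0.4500/0.05 = 9.0000

(5.0000, 7.0000, 3.0000, 9.0000)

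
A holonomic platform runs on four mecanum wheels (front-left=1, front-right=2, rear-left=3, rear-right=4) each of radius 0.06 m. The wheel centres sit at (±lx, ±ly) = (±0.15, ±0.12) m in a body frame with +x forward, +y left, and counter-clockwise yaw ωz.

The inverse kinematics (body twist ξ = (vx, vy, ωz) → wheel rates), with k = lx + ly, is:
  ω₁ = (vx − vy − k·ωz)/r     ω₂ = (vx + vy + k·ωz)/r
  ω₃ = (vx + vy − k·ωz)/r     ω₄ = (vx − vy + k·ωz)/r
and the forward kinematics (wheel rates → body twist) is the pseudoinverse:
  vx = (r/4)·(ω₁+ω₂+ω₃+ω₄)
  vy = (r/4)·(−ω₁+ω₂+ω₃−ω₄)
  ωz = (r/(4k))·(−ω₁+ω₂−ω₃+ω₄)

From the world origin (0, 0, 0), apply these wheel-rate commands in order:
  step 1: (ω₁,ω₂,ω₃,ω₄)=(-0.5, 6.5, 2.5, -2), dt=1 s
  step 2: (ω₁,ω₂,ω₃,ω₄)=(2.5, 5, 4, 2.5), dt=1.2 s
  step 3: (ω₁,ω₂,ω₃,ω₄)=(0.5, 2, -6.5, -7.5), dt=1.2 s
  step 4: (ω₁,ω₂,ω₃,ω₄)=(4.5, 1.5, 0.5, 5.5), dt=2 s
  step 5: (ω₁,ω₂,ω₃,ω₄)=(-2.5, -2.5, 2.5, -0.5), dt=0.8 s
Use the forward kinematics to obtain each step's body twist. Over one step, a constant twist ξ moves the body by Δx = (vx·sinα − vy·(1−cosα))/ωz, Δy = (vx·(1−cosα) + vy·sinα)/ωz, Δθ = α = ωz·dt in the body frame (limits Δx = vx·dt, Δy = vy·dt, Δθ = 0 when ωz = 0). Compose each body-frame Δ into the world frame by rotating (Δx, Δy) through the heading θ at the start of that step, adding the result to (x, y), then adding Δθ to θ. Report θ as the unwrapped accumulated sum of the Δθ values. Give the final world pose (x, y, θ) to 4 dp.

step 1: ξ=(vx,vy,ωz)=(0.0975, 0.1725, 0.1389), dt=1.0 → body Δ=(0.0852, 0.1787, 0.1389) → world pose (0.0852, 0.1787, 0.1389)
step 2: ξ=(vx,vy,ωz)=(0.2100, 0.0600, 0.0556), dt=1.2 → body Δ=(0.2494, 0.0803, 0.0667) → world pose (0.3211, 0.2928, 0.2056)
step 3: ξ=(vx,vy,ωz)=(-0.1725, 0.0375, 0.0278), dt=1.2 → body Δ=(-0.2077, 0.0415, 0.0333) → world pose (0.1093, 0.2911, 0.2389)
step 4: ξ=(vx,vy,ωz)=(0.1800, -0.1200, 0.1111), dt=2.0 → body Δ=(0.3836, -0.1982, 0.2222) → world pose (0.5289, 0.1893, 0.4611)
step 5: ξ=(vx,vy,ωz)=(-0.0450, 0.0450, -0.1667), dt=0.8 → body Δ=(-0.0335, 0.0383, -0.1333) → world pose (0.4819, 0.2087, 0.3278)

(0.4819, 0.2087, 0.3278)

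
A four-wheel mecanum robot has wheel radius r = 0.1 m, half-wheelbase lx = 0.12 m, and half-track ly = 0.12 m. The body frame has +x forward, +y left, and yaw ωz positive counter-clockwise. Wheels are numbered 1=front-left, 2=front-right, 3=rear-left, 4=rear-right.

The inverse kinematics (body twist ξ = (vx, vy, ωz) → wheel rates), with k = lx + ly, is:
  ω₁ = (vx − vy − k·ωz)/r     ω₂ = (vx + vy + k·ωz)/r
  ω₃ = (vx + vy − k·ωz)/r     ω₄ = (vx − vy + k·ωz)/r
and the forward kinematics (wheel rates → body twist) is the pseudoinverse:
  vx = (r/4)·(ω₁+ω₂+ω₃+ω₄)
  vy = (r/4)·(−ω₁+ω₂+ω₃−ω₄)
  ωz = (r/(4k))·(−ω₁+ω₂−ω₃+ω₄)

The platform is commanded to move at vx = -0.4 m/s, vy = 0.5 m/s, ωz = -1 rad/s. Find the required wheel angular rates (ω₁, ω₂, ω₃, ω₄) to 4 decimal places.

(-6.6000, -1.4000, 3.4000, -11.4000)

k = lx + ly = 0.12 + 0.12 = 0.2400;  k·ωz = 0.2400·-1 = -0.2400
ω₁ (FL) = (vx − vy − k·ωz)/r = -0.6600/0.1 = -6.6000
ω₂ (FR) = (vx + vy + k·ωz)/r = -0.1400/0.1 = -1.4000
ω₃ (RL) = (vx + vy − k·ωz)/r = 0.3400/0.1 = 3.4000
ω₄ (RR) = (vx − vy + k·ωz)/r = -1.1400/0.1 = -11.4000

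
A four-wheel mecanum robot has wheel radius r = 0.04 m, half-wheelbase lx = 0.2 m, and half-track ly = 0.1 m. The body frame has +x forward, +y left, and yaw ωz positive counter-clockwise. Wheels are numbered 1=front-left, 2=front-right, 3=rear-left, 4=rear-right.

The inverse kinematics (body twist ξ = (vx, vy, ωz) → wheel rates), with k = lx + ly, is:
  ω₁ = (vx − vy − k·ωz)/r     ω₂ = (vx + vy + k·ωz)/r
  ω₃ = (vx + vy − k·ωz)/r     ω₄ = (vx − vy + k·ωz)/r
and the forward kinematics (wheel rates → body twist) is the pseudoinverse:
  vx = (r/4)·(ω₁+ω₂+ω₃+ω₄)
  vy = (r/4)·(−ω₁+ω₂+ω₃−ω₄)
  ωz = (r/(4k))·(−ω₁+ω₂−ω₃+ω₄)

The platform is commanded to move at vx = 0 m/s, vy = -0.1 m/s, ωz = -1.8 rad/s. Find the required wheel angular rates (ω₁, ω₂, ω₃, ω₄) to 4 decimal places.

(16.0000, -16.0000, 11.0000, -11.0000)

k = lx + ly = 0.2 + 0.1 = 0.3000;  k·ωz = 0.3000·-1.8 = -0.5400
ω₁ (FL) = (vx − vy − k·ωz)/r = 0.6400/0.04 = 16.0000
ω₂ (FR) = (vx + vy + k·ωz)/r = -0.6400/0.04 = -16.0000
ω₃ (RL) = (vx + vy − k·ωz)/r = 0.4400/0.04 = 11.0000
ω₄ (RR) = (vx − vy + k·ωz)/r = -0.4400/0.04 = -11.0000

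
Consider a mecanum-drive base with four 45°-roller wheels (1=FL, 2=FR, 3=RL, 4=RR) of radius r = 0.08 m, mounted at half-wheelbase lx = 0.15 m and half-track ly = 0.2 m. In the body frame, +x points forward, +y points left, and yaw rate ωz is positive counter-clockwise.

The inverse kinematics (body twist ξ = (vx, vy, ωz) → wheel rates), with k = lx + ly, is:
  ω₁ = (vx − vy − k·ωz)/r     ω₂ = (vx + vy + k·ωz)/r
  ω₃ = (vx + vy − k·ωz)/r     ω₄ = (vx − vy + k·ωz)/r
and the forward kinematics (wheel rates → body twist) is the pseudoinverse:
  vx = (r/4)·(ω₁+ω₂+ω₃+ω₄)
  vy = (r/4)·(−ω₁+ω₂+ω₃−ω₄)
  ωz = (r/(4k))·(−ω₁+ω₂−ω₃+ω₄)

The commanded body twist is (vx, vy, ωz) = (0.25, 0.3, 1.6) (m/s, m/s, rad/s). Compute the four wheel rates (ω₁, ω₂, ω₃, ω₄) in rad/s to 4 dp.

k = lx + ly = 0.15 + 0.2 = 0.3500;  k·ωz = 0.3500·1.6 = 0.5600
ω₁ (FL) = (vx − vy − k·ωz)/r = -0.6100/0.08 = -7.6250
ω₂ (FR) = (vx + vy + k·ωz)/r = 1.1100/0.08 = 13.8750
ω₃ (RL) = (vx + vy − k·ωz)/r = -0.0100/0.08 = -0.1250
ω₄ (RR) = (vx − vy + k·ωz)/r = 0.5100/0.08 = 6.3750

(-7.6250, 13.8750, -0.1250, 6.3750)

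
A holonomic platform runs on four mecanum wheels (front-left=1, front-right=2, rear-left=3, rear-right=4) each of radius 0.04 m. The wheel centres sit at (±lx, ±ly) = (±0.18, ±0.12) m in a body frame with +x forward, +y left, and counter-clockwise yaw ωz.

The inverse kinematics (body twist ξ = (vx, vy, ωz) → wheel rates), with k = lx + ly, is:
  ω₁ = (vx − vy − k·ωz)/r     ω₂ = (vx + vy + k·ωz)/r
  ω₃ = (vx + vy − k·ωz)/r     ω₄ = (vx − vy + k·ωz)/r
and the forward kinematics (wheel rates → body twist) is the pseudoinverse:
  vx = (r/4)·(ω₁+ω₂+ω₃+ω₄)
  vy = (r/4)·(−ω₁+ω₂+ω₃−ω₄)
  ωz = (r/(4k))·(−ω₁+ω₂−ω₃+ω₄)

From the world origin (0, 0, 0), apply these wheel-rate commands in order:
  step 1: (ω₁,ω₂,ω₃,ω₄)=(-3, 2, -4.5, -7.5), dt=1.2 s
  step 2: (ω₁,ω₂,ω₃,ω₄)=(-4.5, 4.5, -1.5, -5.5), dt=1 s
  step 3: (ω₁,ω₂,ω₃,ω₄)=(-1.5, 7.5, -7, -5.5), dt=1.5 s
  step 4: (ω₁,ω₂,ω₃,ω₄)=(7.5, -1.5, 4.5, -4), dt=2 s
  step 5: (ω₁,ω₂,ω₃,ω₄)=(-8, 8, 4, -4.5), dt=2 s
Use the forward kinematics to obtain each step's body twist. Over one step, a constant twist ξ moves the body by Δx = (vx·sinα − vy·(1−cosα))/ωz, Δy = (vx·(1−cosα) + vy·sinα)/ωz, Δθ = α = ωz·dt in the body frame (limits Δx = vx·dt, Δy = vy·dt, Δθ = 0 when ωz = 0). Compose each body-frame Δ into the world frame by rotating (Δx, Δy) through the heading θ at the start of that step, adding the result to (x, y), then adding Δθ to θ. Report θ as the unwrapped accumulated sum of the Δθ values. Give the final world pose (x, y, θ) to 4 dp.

step 1: ξ=(vx,vy,ωz)=(-0.1300, 0.0800, 0.0667), dt=1.2 → body Δ=(-0.1597, 0.0897, 0.0800) → world pose (-0.1597, 0.0897, 0.0800)
step 2: ξ=(vx,vy,ωz)=(-0.0700, 0.1300, 0.1667), dt=1.0 → body Δ=(-0.0805, 0.1236, 0.1667) → world pose (-0.2498, 0.2064, 0.2467)
step 3: ξ=(vx,vy,ωz)=(-0.0650, 0.0750, 0.3500), dt=1.5 → body Δ=(-0.1219, 0.0824, 0.5250) → world pose (-0.3881, 0.2565, 0.7717)
step 4: ξ=(vx,vy,ωz)=(0.0650, -0.0050, -0.5833), dt=2.0 → body Δ=(0.0973, -0.0755, -1.1667) → world pose (-0.2658, 0.2702, -0.3950)
step 5: ξ=(vx,vy,ωz)=(-0.0050, 0.2450, 0.2500), dt=2.0 → body Δ=(-0.1296, 0.4674, 0.5000) → world pose (-0.2055, 0.7515, 0.1050)

(-0.2055, 0.7515, 0.1050)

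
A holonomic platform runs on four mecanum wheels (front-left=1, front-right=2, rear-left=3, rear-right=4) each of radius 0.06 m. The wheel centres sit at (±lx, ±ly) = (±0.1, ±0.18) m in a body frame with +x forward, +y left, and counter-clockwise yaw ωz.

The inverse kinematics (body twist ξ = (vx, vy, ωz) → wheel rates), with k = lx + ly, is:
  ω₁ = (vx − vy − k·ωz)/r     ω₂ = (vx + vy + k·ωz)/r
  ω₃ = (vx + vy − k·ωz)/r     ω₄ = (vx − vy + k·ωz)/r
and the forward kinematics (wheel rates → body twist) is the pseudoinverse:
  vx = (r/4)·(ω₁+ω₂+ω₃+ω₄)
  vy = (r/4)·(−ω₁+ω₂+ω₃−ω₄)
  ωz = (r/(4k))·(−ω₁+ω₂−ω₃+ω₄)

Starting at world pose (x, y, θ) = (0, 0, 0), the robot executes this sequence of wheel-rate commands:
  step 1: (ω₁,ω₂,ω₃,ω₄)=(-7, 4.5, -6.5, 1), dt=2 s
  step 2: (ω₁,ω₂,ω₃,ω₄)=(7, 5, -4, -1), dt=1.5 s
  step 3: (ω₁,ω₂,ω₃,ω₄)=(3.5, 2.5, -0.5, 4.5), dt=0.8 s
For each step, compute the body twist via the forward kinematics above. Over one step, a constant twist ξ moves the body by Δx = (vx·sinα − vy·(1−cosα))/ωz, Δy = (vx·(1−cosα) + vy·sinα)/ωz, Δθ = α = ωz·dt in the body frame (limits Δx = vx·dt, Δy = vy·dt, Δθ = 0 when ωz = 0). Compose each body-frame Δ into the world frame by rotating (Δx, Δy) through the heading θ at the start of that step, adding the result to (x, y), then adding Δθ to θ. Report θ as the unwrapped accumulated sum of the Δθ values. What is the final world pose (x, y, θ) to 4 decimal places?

(-0.1812, 0.2134, 2.2875)

step 1: ξ=(vx,vy,ωz)=(-0.1200, 0.0600, 1.0179), dt=2.0 → body Δ=(-0.1908, -0.1181, 2.0357) → world pose (-0.1908, -0.1181, 2.0357)
step 2: ξ=(vx,vy,ωz)=(0.1050, -0.0750, 0.0536), dt=1.5 → body Δ=(0.1618, -0.1061, 0.0804) → world pose (-0.1685, 0.0742, 2.1161)
step 3: ξ=(vx,vy,ωz)=(0.1500, -0.0900, 0.2143), dt=0.8 → body Δ=(0.1256, -0.0614, 0.1714) → world pose (-0.1812, 0.2134, 2.2875)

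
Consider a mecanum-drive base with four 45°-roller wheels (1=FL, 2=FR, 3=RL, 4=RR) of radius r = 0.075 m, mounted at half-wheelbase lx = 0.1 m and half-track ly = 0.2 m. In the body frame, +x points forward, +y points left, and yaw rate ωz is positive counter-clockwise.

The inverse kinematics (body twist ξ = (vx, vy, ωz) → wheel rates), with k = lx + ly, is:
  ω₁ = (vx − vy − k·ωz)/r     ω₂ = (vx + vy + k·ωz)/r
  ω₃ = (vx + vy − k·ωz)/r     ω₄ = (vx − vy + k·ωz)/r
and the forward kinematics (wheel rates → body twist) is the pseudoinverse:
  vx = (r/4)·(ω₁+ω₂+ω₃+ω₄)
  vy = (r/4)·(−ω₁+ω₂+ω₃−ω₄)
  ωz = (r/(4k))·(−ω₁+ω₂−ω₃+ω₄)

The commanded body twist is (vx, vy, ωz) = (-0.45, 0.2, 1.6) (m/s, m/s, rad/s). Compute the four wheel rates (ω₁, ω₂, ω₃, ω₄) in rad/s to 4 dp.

(-15.0667, 3.0667, -9.7333, -2.2667)

k = lx + ly = 0.1 + 0.2 = 0.3000;  k·ωz = 0.3000·1.6 = 0.4800
ω₁ (FL) = (vx − vy − k·ωz)/r = -1.1300/0.075 = -15.0667
ω₂ (FR) = (vx + vy + k·ωz)/r = 0.2300/0.075 = 3.0667
ω₃ (RL) = (vx + vy − k·ωz)/r = -0.7300/0.075 = -9.7333
ω₄ (RR) = (vx − vy + k·ωz)/r = -0.1700/0.075 = -2.2667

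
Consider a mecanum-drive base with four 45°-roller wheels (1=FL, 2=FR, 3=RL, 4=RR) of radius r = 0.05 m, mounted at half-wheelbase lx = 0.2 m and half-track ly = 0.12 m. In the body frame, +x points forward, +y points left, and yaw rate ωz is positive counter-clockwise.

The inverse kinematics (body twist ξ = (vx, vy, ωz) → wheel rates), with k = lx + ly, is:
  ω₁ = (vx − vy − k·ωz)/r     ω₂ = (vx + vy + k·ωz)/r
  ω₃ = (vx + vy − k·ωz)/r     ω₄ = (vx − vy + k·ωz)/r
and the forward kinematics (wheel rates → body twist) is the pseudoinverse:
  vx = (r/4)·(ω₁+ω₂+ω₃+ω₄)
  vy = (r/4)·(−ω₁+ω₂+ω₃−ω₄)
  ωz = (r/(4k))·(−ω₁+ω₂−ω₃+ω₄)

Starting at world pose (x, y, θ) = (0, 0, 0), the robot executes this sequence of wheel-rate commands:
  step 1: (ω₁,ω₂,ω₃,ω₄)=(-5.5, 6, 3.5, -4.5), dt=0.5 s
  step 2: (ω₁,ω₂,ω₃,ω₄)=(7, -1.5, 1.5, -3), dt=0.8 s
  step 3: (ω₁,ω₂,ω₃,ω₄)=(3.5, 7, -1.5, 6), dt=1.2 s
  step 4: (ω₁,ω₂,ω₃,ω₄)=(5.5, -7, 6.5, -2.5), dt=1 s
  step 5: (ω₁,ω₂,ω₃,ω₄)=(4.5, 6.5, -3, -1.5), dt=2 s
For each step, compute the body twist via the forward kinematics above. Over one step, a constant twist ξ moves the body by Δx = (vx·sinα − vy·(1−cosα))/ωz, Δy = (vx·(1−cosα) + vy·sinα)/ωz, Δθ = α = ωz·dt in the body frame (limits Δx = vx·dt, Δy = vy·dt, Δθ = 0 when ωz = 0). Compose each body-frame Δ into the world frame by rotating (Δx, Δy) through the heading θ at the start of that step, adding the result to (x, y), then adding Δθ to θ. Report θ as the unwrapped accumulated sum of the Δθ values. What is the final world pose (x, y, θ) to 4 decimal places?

step 1: ξ=(vx,vy,ωz)=(-0.0062, 0.2438, 0.1367), dt=0.5 → body Δ=(-0.0073, 0.1217, 0.0684) → world pose (-0.0073, 0.1217, 0.0684)
step 2: ξ=(vx,vy,ωz)=(0.0500, -0.0500, -0.5078), dt=0.8 → body Δ=(0.0309, -0.0469, -0.4062) → world pose (0.0267, 0.0770, -0.3379)
step 3: ξ=(vx,vy,ωz)=(0.1875, -0.0500, 0.4297), dt=1.2 → body Δ=(0.2303, -0.0006, 0.5156) → world pose (0.2438, 0.0000, 0.1777)
step 4: ξ=(vx,vy,ωz)=(0.0312, -0.0438, -0.8398), dt=1.0 → body Δ=(0.0104, -0.0512, -0.8398) → world pose (0.2631, -0.0485, -0.6621)
step 5: ξ=(vx,vy,ωz)=(0.0812, 0.0062, 0.1367), dt=2.0 → body Δ=(0.1588, 0.0344, 0.2734) → world pose (0.4095, -0.1190, -0.3887)

(0.4095, -0.1190, -0.3887)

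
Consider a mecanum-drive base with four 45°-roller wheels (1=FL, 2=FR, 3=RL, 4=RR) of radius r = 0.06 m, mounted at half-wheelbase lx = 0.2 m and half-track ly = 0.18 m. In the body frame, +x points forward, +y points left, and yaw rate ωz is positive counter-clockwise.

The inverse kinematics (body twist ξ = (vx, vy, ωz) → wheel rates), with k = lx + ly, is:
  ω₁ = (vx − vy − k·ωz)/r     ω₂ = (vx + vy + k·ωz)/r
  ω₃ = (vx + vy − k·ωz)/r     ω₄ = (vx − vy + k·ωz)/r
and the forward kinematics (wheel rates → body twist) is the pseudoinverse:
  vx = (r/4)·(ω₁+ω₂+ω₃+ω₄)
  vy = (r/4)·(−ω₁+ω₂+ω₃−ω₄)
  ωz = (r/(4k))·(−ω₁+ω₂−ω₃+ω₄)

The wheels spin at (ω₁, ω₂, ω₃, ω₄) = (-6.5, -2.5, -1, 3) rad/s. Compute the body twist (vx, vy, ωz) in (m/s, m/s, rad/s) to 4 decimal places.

(-0.1050, 0.0000, 0.3158)

k = lx + ly = 0.2 + 0.18 = 0.3800
ω₁+ω₂+ω₃+ω₄ = -7.0000  →  vx = (0.06/4)·-7.0000 = -0.1050
−ω₁+ω₂+ω₃−ω₄ = 0.0000  →  vy = (0.06/4)·0.0000 = 0.0000
−ω₁+ω₂−ω₃+ω₄ = 8.0000  →  ωz = (0.06/1.5200)·8.0000 = 0.3158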